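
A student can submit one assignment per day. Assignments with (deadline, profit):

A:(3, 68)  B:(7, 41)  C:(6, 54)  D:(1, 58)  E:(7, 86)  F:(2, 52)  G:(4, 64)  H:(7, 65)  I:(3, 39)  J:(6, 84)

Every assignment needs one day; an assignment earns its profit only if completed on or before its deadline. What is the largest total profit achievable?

By profit: E(d7,86), J(d6,84), A(d3,68), H(d7,65), G(d4,64), D(d1,58), C(d6,54), F(d2,52), B(d7,41), I(d3,39)
E→slot 7; J→slot 6; A→slot 3; H→slot 5; G→slot 4; D→slot 1; C→slot 2; F skipped; B skipped; I skipped.
Profit = 58 + 54 + 68 + 64 + 65 + 84 + 86 = 479

479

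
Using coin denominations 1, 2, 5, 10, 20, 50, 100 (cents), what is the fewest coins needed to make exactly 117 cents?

4

Use the largest denomination that fits, subtract, and repeat.
117 − 1×100→17 − 1×10→7 − 1×5→2 − 1×2→0
Total coins = 1 + 1 + 1 + 1 = 4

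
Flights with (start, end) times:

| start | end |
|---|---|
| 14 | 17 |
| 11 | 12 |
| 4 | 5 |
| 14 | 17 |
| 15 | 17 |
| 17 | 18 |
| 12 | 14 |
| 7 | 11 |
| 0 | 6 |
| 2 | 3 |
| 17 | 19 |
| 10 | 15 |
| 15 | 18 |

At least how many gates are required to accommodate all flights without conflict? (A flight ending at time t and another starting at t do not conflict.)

4

Count concurrent intervals with a sweep; the peak is the room count.
starts: [0, 2, 4, 7, 10, 11, 12, 14, 14, 15, 15, 17, 17]
ends:   [3, 5, 6, 11, 12, 14, 15, 17, 17, 17, 18, 18, 19]
s0→1 s2→2 e3→1 s4→2 e5→1 e6→0 s7→1 s10→2 e11→1 s11→2 e12→1 s12→2 e14→1 s14→2 s14→3 e15→2 s15→3 s15→4  — peak 4.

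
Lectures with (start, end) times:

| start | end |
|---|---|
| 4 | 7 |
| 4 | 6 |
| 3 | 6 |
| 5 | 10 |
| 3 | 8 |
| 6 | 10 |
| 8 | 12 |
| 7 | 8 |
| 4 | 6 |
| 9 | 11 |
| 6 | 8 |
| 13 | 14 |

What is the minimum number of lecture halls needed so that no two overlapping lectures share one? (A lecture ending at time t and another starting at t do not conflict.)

starts: [3, 3, 4, 4, 4, 5, 6, 6, 7, 8, 9, 13]
ends:   [6, 6, 6, 7, 8, 8, 8, 10, 10, 11, 12, 14]
s3→1 s3→2 s4→3 s4→4 s4→5 s5→6  — peak 6.

6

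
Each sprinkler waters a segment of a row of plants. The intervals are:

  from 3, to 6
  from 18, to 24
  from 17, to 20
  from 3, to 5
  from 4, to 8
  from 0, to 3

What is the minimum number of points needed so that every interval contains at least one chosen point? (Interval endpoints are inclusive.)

By right end: [0,3]  [3,5]  [3,6]  [4,8]  [17,20]  [18,24]
[0,3] uncovered → point at 3; [4,8] uncovered → point at 8; [17,20] uncovered → point at 20.
Points: 3, 8, 20 (3 total).

3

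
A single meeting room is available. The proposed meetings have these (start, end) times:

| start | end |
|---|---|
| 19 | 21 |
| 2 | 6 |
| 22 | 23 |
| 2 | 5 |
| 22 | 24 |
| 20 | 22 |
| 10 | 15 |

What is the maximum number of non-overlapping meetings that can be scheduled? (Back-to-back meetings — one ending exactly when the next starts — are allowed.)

Order by finish time; keep every interval that doesn't clash with the previous kept one.
By end time: (2,5), (2,6), (10,15), (19,21), (20,22), (22,23), (22,24).
Pick (2,5); next start ≥ 5 → (10,15); next start ≥ 15 → (19,21); next start ≥ 21 → (22,23).
Selected 4 meetings.

4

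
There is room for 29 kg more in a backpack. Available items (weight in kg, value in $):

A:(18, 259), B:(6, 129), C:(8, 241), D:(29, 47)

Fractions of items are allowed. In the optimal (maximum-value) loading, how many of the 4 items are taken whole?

Sort by value per unit weight and fill in that order.
Ratios (sorted): C 30.12, B 21.50, A 14.39, D 1.62
take C (8 @ 241); take B (6 @ 129); take 15/18 of A → 215.83. Capacity used 29/29.
2 item(s) taken whole; one partial (take 15/18 of A).

2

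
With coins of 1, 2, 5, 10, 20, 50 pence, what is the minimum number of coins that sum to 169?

Greedy: take as many of the largest coin as possible, then repeat with the remainder.
169 − 3×50→19 − 1×10→9 − 1×5→4 − 2×2→0
Total coins = 3 + 1 + 1 + 2 = 7

7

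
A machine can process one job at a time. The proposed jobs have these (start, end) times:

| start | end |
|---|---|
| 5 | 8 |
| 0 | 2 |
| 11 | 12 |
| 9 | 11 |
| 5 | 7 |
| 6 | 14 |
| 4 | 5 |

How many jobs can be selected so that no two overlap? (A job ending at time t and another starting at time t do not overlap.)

5

Order by finish time; keep every interval that doesn't clash with the previous kept one.
By end time: (0,2), (4,5), (5,7), (5,8), (9,11), (11,12), (6,14).
Pick (0,2); next start ≥ 2 → (4,5); next start ≥ 5 → (5,7); next start ≥ 7 → (9,11); next start ≥ 11 → (11,12).
Selected 5 jobs.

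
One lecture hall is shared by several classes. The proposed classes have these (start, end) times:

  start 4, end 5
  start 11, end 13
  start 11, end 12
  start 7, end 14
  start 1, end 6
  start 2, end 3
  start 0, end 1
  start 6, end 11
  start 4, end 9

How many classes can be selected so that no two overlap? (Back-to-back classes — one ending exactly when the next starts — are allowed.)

Sorted by end: (0,1)  (2,3)  (4,5)  (1,6)  (4,9)  (6,11)  (11,12)  (11,13)  (7,14)
take (0,1); take (2,3); take (4,5); skip (1,6); take (6,11); take (11,12).
Selected 5 classes.

5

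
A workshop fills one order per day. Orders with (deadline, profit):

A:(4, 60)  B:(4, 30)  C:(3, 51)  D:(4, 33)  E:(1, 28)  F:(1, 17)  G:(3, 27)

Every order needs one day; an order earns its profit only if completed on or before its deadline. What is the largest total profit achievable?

Take jobs in profit order; each goes to the latest open slot no later than its deadline.
By profit: A(d4,60), C(d3,51), D(d4,33), B(d4,30), E(d1,28), G(d3,27), F(d1,17)
A→slot 4; C→slot 3; D→slot 2; B→slot 1; E skipped; G skipped; F skipped.
Profit = 30 + 33 + 51 + 60 = 174

174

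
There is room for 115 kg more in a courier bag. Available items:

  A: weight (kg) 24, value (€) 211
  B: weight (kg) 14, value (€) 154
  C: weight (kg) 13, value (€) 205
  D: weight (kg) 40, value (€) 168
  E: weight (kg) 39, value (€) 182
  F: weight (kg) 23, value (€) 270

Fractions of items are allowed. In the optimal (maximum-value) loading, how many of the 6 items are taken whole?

5

Greedy by value/weight ratio, highest first.
Order: C (205/13=15.77) > F (270/23=11.74) > B (154/14=11.00) > A (211/24=8.79) > E (182/39=4.67) > D (168/40=4.20)
Fill: take C (13 @ 205) → take F (23 @ 270) → take B (14 @ 154) → take A (24 @ 211) → take E (39 @ 182) → take 2/40 of D → 8.40; 115/115 used.
5 item(s) taken whole; one partial (take 2/40 of D).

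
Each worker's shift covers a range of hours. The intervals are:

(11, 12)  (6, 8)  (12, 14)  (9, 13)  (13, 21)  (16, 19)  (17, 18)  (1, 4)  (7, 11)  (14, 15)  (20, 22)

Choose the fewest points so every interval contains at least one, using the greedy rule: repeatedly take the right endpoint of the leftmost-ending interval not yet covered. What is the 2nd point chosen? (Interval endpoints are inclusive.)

Sorted: [1,4] [6,8] [7,11] [11,12] [9,13] [12,14] [14,15] [17,18] [16,19] [13,21] [20,22]
{[1,4]} hit by 4; {[6,8],[7,11]} hit by 8; {[11,12],[9,13],[12,14]} hit by 12; {[14,15]} hit by 15; {[17,18],[16,19],[13,21]} hit by 18; {[20,22]} hit by 22.
Points: 4, 8, 12, 15, 18, 22 (6 total).

8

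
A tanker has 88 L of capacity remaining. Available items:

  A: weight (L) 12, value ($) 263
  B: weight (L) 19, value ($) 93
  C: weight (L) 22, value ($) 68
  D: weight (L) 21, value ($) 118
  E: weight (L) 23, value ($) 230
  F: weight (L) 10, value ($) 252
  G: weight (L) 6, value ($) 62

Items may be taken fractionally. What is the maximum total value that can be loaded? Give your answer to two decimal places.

Ratios (sorted): F 25.20, A 21.92, G 10.33, E 10.00, D 5.62, B 4.89, C 3.09
take F (10 @ 252); take A (12 @ 263); take G (6 @ 62); take E (23 @ 230); take D (21 @ 118); take 16/19 of B → 78.32. Capacity used 88/88.
Total value = 1003.32

1003.32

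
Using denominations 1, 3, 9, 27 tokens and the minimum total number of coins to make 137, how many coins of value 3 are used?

0

Use the largest denomination that fits, subtract, and repeat.
137 = 5×27 + 2×1
Count of 3: 0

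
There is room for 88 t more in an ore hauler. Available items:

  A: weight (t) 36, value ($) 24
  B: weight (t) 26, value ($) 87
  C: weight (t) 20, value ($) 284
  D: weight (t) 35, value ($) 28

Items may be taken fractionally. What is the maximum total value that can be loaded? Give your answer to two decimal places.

Sort by value per unit weight and fill in that order.
Ratios (sorted): C 14.20, B 3.35, D 0.80, A 0.67
take C (20 @ 284); take B (26 @ 87); take D (35 @ 28); take 7/36 of A → 4.67. Capacity used 88/88.
Total value = 403.67

403.67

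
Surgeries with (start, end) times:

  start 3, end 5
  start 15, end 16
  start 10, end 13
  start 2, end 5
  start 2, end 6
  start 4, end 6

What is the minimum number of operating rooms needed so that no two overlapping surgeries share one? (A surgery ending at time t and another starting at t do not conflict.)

The answer is the maximum number of intervals overlapping at any instant.
Events (time:±→running): 2:+→1 2:+→2 3:+→3 4:+→4 … peak 4.

4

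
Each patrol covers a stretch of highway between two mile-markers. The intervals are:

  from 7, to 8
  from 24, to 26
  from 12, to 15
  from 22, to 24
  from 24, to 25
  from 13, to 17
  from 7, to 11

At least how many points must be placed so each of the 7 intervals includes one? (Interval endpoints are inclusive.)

Sorted: [7,8] [7,11] [12,15] [13,17] [22,24] [24,25] [24,26]
{[7,8],[7,11]} hit by 8; {[12,15],[13,17]} hit by 15; {[22,24],[24,25],[24,26]} hit by 24.
Points: 8, 15, 24 (3 total).

3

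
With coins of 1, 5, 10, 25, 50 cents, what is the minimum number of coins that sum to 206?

6

Greedy: take as many of the largest coin as possible, then repeat with the remainder.
206 = 4×50 + 1×5 + 1×1
Total coins = 4 + 1 + 1 = 6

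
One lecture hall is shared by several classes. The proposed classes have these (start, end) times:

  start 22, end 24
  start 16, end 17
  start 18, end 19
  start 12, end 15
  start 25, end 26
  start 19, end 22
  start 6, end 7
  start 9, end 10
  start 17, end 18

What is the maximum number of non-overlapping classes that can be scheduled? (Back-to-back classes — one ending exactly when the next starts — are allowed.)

Sort by end time and greedily take each interval whose start is ≥ the last chosen end.
By end time: (6,7), (9,10), (12,15), (16,17), (17,18), (18,19), (19,22), (22,24), (25,26).
Pick (6,7); next start ≥ 7 → (9,10); next start ≥ 10 → (12,15); next start ≥ 15 → (16,17); next start ≥ 17 → (17,18); next start ≥ 18 → (18,19); next start ≥ 19 → (19,22); next start ≥ 22 → (22,24); next start ≥ 24 → (25,26).
Selected 9 classes.

9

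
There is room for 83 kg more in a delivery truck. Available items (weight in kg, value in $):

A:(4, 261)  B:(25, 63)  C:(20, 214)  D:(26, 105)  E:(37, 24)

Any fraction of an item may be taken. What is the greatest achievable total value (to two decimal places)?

648.19

Order: A (261/4=65.25) > C (214/20=10.70) > D (105/26=4.04) > B (63/25=2.52) > E (24/37=0.65)
Fill: take A (4 @ 261) → take C (20 @ 214) → take D (26 @ 105) → take B (25 @ 63) → take 8/37 of E → 5.19; 83/83 used.
Total value = 648.19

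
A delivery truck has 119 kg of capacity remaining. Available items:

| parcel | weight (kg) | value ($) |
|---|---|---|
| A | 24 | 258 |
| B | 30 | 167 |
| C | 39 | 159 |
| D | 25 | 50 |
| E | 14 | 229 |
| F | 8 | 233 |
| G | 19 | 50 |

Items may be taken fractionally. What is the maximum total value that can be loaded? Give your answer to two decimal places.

1056.53

Greedy by value/weight ratio, highest first.
Ratios (sorted): F 29.12, E 16.36, A 10.75, B 5.57, C 4.08, G 2.63, D 2.00
take F (8 @ 233); take E (14 @ 229); take A (24 @ 258); take B (30 @ 167); take C (39 @ 159); take 4/19 of G → 10.53. Capacity used 119/119.
Total value = 1056.53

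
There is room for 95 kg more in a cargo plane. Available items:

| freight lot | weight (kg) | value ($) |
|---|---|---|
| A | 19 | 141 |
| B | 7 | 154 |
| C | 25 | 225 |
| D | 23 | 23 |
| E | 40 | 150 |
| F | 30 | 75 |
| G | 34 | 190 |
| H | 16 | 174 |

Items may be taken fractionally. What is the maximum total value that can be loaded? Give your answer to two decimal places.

Sort by value per unit weight and fill in that order.
Order: B (154/7=22.00) > H (174/16=10.88) > C (225/25=9.00) > A (141/19=7.42) > G (190/34=5.59) > E (150/40=3.75) > F (75/30=2.50) > D (23/23=1.00)
Fill: take B (7 @ 154) → take H (16 @ 174) → take C (25 @ 225) → take A (19 @ 141) → take 28/34 of G → 156.47; 95/95 used.
Total value = 850.47

850.47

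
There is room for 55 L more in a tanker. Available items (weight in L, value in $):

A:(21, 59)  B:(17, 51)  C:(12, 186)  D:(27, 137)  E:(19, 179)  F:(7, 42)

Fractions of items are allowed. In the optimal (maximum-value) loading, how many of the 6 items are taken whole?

3

Sort by value per unit weight and fill in that order.
Order: C (186/12=15.50) > E (179/19=9.42) > F (42/7=6.00) > D (137/27=5.07) > B (51/17=3.00) > A (59/21=2.81)
Fill: take C (12 @ 186) → take E (19 @ 179) → take F (7 @ 42) → take 17/27 of D → 86.26; 55/55 used.
3 item(s) taken whole; one partial (take 17/27 of D).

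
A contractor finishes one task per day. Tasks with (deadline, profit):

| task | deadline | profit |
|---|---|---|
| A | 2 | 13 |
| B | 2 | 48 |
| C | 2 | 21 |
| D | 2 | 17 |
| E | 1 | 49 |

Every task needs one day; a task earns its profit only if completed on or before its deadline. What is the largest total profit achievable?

Take jobs in profit order; each goes to the latest open slot no later than its deadline.
By profit: E(d1,49), B(d2,48), C(d2,21), D(d2,17), A(d2,13)
E→slot 1; B→slot 2; C skipped; D skipped; A skipped.
Profit = 49 + 48 = 97

97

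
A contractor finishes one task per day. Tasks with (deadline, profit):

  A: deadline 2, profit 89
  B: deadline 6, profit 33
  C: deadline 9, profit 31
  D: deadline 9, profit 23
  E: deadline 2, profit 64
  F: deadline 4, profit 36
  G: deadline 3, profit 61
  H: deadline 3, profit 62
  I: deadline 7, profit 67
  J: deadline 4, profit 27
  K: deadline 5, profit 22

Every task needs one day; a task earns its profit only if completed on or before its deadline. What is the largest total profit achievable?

Sort by profit descending; place each in the latest free slot ≤ its deadline.
By profit: A(d2,89), I(d7,67), E(d2,64), H(d3,62), G(d3,61), F(d4,36), B(d6,33), C(d9,31), J(d4,27), D(d9,23), K(d5,22)
A→slot 2; I→slot 7; E→slot 1; H→slot 3; G skipped; F→slot 4; B→slot 6; C→slot 9; J skipped; D→slot 8; K→slot 5.
Profit = 64 + 89 + 62 + 36 + 22 + 33 + 67 + 23 + 31 = 427

427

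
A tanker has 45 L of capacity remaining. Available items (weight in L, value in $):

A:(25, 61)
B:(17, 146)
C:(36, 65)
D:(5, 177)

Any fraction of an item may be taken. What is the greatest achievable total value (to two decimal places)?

Ratios (sorted): D 35.40, B 8.59, A 2.44, C 1.81
take D (5 @ 177); take B (17 @ 146); take 23/25 of A → 56.12. Capacity used 45/45.
Total value = 379.12

379.12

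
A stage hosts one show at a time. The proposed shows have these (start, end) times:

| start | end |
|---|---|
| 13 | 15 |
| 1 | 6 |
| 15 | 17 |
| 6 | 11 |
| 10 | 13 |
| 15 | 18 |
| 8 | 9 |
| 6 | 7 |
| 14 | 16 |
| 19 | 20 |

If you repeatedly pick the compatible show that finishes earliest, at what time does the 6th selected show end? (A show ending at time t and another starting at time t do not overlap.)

17

Greedy by earliest finish: after sorting by end time, pick each interval compatible with the last pick.
Sorted by end: (1,6)  (6,7)  (8,9)  (6,11)  (10,13)  (13,15)  (14,16)  (15,17)  (15,18)  (19,20)
take (1,6); take (6,7); take (8,9); take (10,13); take (13,15); skip (14,16); take (15,17); skip (15,18); take (19,20).
Selected: (1,6) (6,7) (8,9) (10,13) (13,15) (15,17) (19,20)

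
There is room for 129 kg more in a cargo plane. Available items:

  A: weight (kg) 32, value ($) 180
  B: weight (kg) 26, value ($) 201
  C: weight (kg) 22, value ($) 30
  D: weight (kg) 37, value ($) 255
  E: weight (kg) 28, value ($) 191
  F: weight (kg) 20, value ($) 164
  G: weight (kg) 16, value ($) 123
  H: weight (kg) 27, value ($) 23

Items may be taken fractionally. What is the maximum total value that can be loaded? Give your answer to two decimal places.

Order: F (164/20=8.20) > B (201/26=7.73) > G (123/16=7.69) > D (255/37=6.89) > E (191/28=6.82) > A (180/32=5.62) > C (30/22=1.36) > H (23/27=0.85)
Fill: take F (20 @ 164) → take B (26 @ 201) → take G (16 @ 123) → take D (37 @ 255) → take E (28 @ 191) → take 2/32 of A → 11.25; 129/129 used.
Total value = 945.25

945.25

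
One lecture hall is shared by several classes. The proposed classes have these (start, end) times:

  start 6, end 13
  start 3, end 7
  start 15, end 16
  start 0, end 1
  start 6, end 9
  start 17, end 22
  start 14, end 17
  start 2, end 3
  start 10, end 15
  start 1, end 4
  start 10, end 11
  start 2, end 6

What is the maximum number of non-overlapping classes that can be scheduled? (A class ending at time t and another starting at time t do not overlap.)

By end time: (0,1), (2,3), (1,4), (2,6), (3,7), (6,9), (10,11), (6,13), (10,15), (15,16), (14,17), (17,22).
Pick (0,1); next start ≥ 1 → (2,3); next start ≥ 3 → (3,7); next start ≥ 7 → (10,11); next start ≥ 11 → (15,16); next start ≥ 16 → (17,22).
Selected 6 classes.

6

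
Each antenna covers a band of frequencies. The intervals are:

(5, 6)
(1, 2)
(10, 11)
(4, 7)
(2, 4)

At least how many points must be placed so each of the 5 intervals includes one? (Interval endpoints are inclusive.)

3

Sort by right endpoint; whenever an interval is uncovered, place a point at its right end.
Sorted: [1,2] [2,4] [5,6] [4,7] [10,11]
{[1,2],[2,4]} hit by 2; {[5,6],[4,7]} hit by 6; {[10,11]} hit by 11.
Points: 2, 6, 11 (3 total).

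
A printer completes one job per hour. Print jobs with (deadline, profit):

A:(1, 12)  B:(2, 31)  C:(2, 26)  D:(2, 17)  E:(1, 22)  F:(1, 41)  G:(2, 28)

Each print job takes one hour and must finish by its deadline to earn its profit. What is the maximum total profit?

72

Take jobs in profit order; each goes to the latest open slot no later than its deadline.
By profit: F(d1,41), B(d2,31), G(d2,28), C(d2,26), E(d1,22), D(d2,17), A(d1,12)
F→slot 1; B→slot 2; G skipped; C skipped; E skipped; D skipped; A skipped.
Profit = 41 + 31 = 72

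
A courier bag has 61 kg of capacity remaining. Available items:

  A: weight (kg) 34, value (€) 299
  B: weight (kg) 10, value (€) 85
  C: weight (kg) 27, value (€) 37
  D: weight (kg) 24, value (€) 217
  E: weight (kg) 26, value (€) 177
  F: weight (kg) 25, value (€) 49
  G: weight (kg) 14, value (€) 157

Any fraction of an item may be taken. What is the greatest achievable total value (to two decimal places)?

576.26

Greedy by value/weight ratio, highest first.
Order: G (157/14=11.21) > D (217/24=9.04) > A (299/34=8.79) > B (85/10=8.50) > E (177/26=6.81) > F (49/25=1.96) > C (37/27=1.37)
Fill: take G (14 @ 157) → take D (24 @ 217) → take 23/34 of A → 202.26; 61/61 used.
Total value = 576.26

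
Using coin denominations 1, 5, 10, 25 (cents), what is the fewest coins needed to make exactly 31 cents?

3

Greedy: take as many of the largest coin as possible, then repeat with the remainder.
31 = 1×25 + 1×5 + 1×1
Total coins = 1 + 1 + 1 = 3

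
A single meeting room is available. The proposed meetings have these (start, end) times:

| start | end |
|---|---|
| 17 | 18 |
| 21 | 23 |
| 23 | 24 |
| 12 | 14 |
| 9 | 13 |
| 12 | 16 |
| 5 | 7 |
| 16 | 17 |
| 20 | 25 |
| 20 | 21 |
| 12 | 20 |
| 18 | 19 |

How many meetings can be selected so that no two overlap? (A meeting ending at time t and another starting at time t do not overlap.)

Order by finish time; keep every interval that doesn't clash with the previous kept one.
By end time: (5,7), (9,13), (12,14), (12,16), (16,17), (17,18), (18,19), (12,20), (20,21), (21,23), (23,24), (20,25).
Pick (5,7); next start ≥ 7 → (9,13); next start ≥ 13 → (16,17); next start ≥ 17 → (17,18); next start ≥ 18 → (18,19); next start ≥ 19 → (20,21); next start ≥ 21 → (21,23); next start ≥ 23 → (23,24).
Selected 8 meetings.

8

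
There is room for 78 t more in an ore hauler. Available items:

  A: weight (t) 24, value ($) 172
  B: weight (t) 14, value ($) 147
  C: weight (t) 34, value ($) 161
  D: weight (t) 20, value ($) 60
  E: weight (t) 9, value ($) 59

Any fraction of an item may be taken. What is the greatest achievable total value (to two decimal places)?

524.79

Greedy by value/weight ratio, highest first.
Order: B (147/14=10.50) > A (172/24=7.17) > E (59/9=6.56) > C (161/34=4.74) > D (60/20=3.00)
Fill: take B (14 @ 147) → take A (24 @ 172) → take E (9 @ 59) → take 31/34 of C → 146.79; 78/78 used.
Total value = 524.79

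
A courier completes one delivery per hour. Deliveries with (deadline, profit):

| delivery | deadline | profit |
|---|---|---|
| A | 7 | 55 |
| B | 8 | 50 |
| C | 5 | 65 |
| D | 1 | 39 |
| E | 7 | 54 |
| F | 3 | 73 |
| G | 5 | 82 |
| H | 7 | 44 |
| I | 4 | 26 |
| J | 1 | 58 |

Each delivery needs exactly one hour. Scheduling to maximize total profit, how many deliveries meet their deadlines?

By profit: G(d5,82), F(d3,73), C(d5,65), J(d1,58), A(d7,55), E(d7,54), B(d8,50), H(d7,44), D(d1,39), I(d4,26)
G→slot 5; F→slot 3; C→slot 4; J→slot 1; A→slot 7; E→slot 6; B→slot 8; H→slot 2; D skipped; I skipped.
8 of 10 scheduled.

8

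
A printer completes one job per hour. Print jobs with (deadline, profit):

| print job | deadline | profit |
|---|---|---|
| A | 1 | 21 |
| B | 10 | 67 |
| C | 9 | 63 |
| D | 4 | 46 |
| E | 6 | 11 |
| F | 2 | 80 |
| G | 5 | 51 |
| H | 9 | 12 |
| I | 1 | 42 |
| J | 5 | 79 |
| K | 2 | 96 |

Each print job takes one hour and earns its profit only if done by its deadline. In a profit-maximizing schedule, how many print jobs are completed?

9

By profit: K(d2,96), F(d2,80), J(d5,79), B(d10,67), C(d9,63), G(d5,51), D(d4,46), I(d1,42), A(d1,21), H(d9,12), E(d6,11)
K→slot 2; F→slot 1; J→slot 5; B→slot 10; C→slot 9; G→slot 4; D→slot 3; I skipped; A skipped; H→slot 8; E→slot 6.
9 of 11 scheduled.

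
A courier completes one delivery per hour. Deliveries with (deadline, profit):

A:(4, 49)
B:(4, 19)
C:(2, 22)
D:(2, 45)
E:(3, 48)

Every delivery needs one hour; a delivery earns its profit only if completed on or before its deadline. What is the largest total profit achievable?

164

By profit: A(d4,49), E(d3,48), D(d2,45), C(d2,22), B(d4,19)
A→slot 4; E→slot 3; D→slot 2; C→slot 1; B skipped.
Profit = 22 + 45 + 48 + 49 = 164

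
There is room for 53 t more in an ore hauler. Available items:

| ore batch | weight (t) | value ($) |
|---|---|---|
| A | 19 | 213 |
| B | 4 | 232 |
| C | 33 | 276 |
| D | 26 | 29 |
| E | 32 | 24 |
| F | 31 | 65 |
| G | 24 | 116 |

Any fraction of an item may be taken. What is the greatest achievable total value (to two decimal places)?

Ratios (sorted): B 58.00, A 11.21, C 8.36, G 4.83, F 2.10, D 1.12, E 0.75
take B (4 @ 232); take A (19 @ 213); take 30/33 of C → 250.91. Capacity used 53/53.
Total value = 695.91

695.91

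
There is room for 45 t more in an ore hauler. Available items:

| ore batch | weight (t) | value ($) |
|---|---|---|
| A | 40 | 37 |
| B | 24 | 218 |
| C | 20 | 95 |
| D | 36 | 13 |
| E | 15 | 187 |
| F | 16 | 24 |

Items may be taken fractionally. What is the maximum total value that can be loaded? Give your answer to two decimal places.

Order: E (187/15=12.47) > B (218/24=9.08) > C (95/20=4.75) > F (24/16=1.50) > A (37/40=0.93) > D (13/36=0.36)
Fill: take E (15 @ 187) → take B (24 @ 218) → take 6/20 of C → 28.50; 45/45 used.
Total value = 433.50

433.50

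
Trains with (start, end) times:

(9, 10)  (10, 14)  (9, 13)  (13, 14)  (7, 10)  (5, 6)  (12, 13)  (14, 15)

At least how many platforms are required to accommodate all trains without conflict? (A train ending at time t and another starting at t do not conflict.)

3

Count concurrent intervals with a sweep; the peak is the room count.
Events (time:±→running): 5:+→1 6:-→0 7:+→1 9:+→2 9:+→3 … peak 3.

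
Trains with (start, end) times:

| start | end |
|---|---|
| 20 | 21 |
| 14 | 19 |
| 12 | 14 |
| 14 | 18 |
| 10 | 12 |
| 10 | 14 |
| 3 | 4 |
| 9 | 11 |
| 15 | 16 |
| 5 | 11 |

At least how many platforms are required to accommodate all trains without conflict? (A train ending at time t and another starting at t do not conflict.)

4

Events (time:±→running): 3:+→1 4:-→0 5:+→1 9:+→2 10:+→3 10:+→4 … peak 4.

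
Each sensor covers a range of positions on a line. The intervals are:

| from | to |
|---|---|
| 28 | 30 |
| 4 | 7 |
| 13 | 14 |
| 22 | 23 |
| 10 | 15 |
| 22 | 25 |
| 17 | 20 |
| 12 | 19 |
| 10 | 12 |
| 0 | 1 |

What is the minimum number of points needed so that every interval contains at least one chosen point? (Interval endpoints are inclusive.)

Sort by right endpoint; whenever an interval is uncovered, place a point at its right end.
By right end: [0,1]  [4,7]  [10,12]  [13,14]  [10,15]  [12,19]  [17,20]  [22,23]  [22,25]  [28,30]
[0,1] uncovered → point at 1; [4,7] uncovered → point at 7; [10,12] uncovered → point at 12; [13,14] uncovered → point at 14; [17,20] uncovered → point at 20; [22,23] uncovered → point at 23; [28,30] uncovered → point at 30.
Points: 1, 7, 12, 14, 20, 23, 30 (7 total).

7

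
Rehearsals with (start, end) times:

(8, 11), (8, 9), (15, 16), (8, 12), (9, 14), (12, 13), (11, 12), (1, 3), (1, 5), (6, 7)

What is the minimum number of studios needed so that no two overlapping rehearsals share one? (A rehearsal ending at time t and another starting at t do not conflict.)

Events (time:±→running): 1:+→1 1:+→2 3:-→1 5:-→0 6:+→1 7:-→0 8:+→1 8:+→2 8:+→3 … peak 3.

3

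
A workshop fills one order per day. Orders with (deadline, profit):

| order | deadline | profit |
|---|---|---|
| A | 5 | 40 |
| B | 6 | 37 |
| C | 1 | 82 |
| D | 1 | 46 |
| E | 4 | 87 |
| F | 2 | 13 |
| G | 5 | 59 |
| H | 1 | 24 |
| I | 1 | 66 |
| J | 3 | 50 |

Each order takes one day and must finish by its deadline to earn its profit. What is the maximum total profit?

Take jobs in profit order; each goes to the latest open slot no later than its deadline.
By profit: E(d4,87), C(d1,82), I(d1,66), G(d5,59), J(d3,50), D(d1,46), A(d5,40), B(d6,37), H(d1,24), F(d2,13)
E→slot 4; C→slot 1; I skipped; G→slot 5; J→slot 3; D skipped; A→slot 2; B→slot 6; H skipped; F skipped.
Profit = 82 + 40 + 50 + 87 + 59 + 37 = 355

355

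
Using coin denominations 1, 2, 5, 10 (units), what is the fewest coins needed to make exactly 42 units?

5

42 − 4×10→2 − 1×2→0
Total coins = 4 + 1 = 5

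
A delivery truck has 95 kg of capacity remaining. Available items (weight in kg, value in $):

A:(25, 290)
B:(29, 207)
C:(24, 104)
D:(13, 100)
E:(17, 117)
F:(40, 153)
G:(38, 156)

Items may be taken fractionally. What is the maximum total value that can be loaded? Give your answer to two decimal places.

Ratios (sorted): A 11.60, D 7.69, B 7.14, E 6.88, C 4.33, G 4.11, F 3.83
take A (25 @ 290); take D (13 @ 100); take B (29 @ 207); take E (17 @ 117); take 11/24 of C → 47.67. Capacity used 95/95.
Total value = 761.67

761.67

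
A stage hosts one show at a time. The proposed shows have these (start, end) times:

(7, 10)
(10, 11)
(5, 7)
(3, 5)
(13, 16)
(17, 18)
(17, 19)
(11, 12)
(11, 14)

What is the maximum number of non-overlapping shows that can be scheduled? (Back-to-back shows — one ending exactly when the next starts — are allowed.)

Order by finish time; keep every interval that doesn't clash with the previous kept one.
By end time: (3,5), (5,7), (7,10), (10,11), (11,12), (11,14), (13,16), (17,18), (17,19).
Pick (3,5); next start ≥ 5 → (5,7); next start ≥ 7 → (7,10); next start ≥ 10 → (10,11); next start ≥ 11 → (11,12); next start ≥ 12 → (13,16); next start ≥ 16 → (17,18).
Selected 7 shows.

7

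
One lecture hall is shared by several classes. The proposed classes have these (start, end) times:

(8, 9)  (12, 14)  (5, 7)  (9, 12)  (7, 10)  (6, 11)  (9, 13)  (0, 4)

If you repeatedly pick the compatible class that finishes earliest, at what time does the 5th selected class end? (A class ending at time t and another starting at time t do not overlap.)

14

Greedy by earliest finish: after sorting by end time, pick each interval compatible with the last pick.
By end time: (0,4), (5,7), (8,9), (7,10), (6,11), (9,12), (9,13), (12,14).
Pick (0,4); next start ≥ 4 → (5,7); next start ≥ 7 → (8,9); next start ≥ 9 → (9,12); next start ≥ 12 → (12,14).
Selected: (0,4) (5,7) (8,9) (9,12) (12,14)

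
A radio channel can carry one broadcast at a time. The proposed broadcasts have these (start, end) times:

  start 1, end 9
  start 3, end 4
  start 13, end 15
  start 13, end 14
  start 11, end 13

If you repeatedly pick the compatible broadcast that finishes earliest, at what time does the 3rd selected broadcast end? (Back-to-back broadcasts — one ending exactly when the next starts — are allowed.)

Sort by end time and greedily take each interval whose start is ≥ the last chosen end.
By end time: (3,4), (1,9), (11,13), (13,14), (13,15).
Pick (3,4); next start ≥ 4 → (11,13); next start ≥ 13 → (13,14).
Selected: (3,4) (11,13) (13,14)

14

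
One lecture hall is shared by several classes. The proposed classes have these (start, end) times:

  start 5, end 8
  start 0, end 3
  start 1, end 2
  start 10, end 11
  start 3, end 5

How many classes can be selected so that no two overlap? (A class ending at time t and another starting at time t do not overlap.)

Order by finish time; keep every interval that doesn't clash with the previous kept one.
By end time: (1,2), (0,3), (3,5), (5,8), (10,11).
Pick (1,2); next start ≥ 2 → (3,5); next start ≥ 5 → (5,8); next start ≥ 8 → (10,11).
Selected 4 classes.

4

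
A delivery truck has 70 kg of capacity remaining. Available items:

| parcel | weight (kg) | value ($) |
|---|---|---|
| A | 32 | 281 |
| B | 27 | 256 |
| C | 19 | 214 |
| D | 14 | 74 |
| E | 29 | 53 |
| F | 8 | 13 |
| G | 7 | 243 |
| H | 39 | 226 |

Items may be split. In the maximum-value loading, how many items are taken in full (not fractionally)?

3

Sort by value per unit weight and fill in that order.
Order: G (243/7=34.71) > C (214/19=11.26) > B (256/27=9.48) > A (281/32=8.78) > H (226/39=5.79) > D (74/14=5.29) > E (53/29=1.83) > F (13/8=1.62)
Fill: take G (7 @ 243) → take C (19 @ 214) → take B (27 @ 256) → take 17/32 of A → 149.28; 70/70 used.
3 item(s) taken whole; one partial (take 17/32 of A).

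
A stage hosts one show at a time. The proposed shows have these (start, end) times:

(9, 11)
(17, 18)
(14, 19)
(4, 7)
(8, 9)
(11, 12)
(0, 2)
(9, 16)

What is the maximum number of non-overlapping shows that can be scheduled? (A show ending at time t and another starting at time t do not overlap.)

6

Greedy by earliest finish: after sorting by end time, pick each interval compatible with the last pick.
Sorted by end: (0,2)  (4,7)  (8,9)  (9,11)  (11,12)  (9,16)  (17,18)  (14,19)
take (0,2); take (4,7); take (8,9); take (9,11); take (11,12); skip (9,16); take (17,18).
Selected 6 shows.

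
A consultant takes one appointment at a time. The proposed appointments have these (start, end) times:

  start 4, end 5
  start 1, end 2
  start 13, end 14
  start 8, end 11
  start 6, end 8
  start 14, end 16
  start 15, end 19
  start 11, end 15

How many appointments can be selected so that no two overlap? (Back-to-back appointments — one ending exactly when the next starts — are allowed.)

Greedy by earliest finish: after sorting by end time, pick each interval compatible with the last pick.
By end time: (1,2), (4,5), (6,8), (8,11), (13,14), (11,15), (14,16), (15,19).
Pick (1,2); next start ≥ 2 → (4,5); next start ≥ 5 → (6,8); next start ≥ 8 → (8,11); next start ≥ 11 → (13,14); next start ≥ 14 → (14,16).
Selected 6 appointments.

6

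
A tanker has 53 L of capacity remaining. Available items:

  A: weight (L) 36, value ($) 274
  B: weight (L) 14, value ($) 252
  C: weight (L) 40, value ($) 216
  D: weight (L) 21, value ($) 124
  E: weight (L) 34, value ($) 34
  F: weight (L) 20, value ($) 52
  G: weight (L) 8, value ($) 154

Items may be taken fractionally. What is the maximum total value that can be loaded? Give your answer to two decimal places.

641.94

Greedy by value/weight ratio, highest first.
Ratios (sorted): G 19.25, B 18.00, A 7.61, D 5.90, C 5.40, F 2.60, E 1.00
take G (8 @ 154); take B (14 @ 252); take 31/36 of A → 235.94. Capacity used 53/53.
Total value = 641.94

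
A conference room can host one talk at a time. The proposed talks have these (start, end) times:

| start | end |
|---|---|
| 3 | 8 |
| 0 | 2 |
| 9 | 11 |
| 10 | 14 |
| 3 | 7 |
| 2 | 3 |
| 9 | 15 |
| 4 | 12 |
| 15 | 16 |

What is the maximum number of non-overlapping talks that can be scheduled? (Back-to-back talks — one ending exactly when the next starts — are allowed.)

5

Greedy by earliest finish: after sorting by end time, pick each interval compatible with the last pick.
By end time: (0,2), (2,3), (3,7), (3,8), (9,11), (4,12), (10,14), (9,15), (15,16).
Pick (0,2); next start ≥ 2 → (2,3); next start ≥ 3 → (3,7); next start ≥ 7 → (9,11); next start ≥ 11 → (15,16).
Selected 5 talks.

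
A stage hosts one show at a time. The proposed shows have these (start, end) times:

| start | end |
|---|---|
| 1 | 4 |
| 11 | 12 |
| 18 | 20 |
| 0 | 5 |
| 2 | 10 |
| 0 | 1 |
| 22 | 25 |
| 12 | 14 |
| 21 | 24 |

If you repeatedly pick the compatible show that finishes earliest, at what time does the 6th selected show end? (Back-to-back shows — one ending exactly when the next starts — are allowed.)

24

Order by finish time; keep every interval that doesn't clash with the previous kept one.
Sorted by end: (0,1)  (1,4)  (0,5)  (2,10)  (11,12)  (12,14)  (18,20)  (21,24)  (22,25)
take (0,1); take (1,4); skip (2,10); take (11,12); take (12,14); take (18,20); take (21,24).
Selected: (0,1) (1,4) (11,12) (12,14) (18,20) (21,24)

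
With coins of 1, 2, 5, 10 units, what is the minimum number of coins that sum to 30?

30 = 3×10
Total coins = 3 = 3

3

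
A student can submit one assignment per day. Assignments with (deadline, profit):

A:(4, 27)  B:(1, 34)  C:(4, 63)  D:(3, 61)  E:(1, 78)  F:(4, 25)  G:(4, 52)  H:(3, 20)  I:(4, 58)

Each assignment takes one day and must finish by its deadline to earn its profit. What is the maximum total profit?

Take jobs in profit order; each goes to the latest open slot no later than its deadline.
Profit order: E=78 C=63 D=61 I=58 G=52 B=34 A=27 F=25 H=20
Assign: E→slot 1, C→slot 4, D→slot 3, I→slot 2, G skipped, B skipped, A skipped, F skipped, H skipped.
Slots: [1:E] [2:I] [3:D] [4:C]
Profit = 78 + 58 + 61 + 63 = 260

260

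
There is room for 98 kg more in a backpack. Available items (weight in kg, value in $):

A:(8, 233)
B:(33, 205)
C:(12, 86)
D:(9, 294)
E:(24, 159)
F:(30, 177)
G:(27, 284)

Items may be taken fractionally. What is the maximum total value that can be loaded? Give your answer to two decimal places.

Greedy by value/weight ratio, highest first.
Order: D (294/9=32.67) > A (233/8=29.12) > G (284/27=10.52) > C (86/12=7.17) > E (159/24=6.62) > B (205/33=6.21) > F (177/30=5.90)
Fill: take D (9 @ 294) → take A (8 @ 233) → take G (27 @ 284) → take C (12 @ 86) → take E (24 @ 159) → take 18/33 of B → 111.82; 98/98 used.
Total value = 1167.82

1167.82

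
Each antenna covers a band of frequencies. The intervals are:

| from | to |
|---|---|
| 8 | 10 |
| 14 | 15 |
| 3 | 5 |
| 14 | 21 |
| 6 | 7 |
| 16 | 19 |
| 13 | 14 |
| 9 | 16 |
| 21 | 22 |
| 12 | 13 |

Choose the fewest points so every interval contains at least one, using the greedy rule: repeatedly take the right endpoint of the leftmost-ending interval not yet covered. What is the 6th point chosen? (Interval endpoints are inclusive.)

19

Process intervals by earliest right end; each time one isn't hit yet, stab at its right endpoint.
By right end: [3,5]  [6,7]  [8,10]  [12,13]  [13,14]  [14,15]  [9,16]  [16,19]  [14,21]  [21,22]
[3,5] uncovered → point at 5; [6,7] uncovered → point at 7; [8,10] uncovered → point at 10; [12,13] uncovered → point at 13; [14,15] uncovered → point at 15; [16,19] uncovered → point at 19; [21,22] uncovered → point at 22.
Points: 5, 7, 10, 13, 15, 19, 22 (7 total).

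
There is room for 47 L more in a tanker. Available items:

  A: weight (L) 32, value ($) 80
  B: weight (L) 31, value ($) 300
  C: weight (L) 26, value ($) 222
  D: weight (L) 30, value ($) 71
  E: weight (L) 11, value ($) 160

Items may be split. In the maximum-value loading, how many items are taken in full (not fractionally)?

2

Greedy by value/weight ratio, highest first.
Ratios (sorted): E 14.55, B 9.68, C 8.54, A 2.50, D 2.37
take E (11 @ 160); take B (31 @ 300); take 5/26 of C → 42.69. Capacity used 47/47.
2 item(s) taken whole; one partial (take 5/26 of C).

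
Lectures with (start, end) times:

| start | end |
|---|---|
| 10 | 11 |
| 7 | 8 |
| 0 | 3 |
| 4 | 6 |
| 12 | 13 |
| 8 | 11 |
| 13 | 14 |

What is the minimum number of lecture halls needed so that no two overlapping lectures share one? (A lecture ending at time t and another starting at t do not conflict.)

Count concurrent intervals with a sweep; the peak is the room count.
Events (time:±→running): 0:+→1 3:-→0 4:+→1 6:-→0 7:+→1 8:-→0 8:+→1 10:+→2 … peak 2.

2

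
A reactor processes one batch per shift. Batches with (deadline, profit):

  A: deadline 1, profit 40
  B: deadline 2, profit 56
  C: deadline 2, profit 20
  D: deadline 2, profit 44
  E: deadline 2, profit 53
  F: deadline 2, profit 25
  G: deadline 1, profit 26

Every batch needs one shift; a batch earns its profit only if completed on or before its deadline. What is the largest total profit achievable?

109

Profit order: B=56 E=53 D=44 A=40 G=26 F=25 C=20
Assign: B→slot 2, E→slot 1, D skipped, A skipped, G skipped, F skipped, C skipped.
Slots: [1:E] [2:B]
Profit = 53 + 56 = 109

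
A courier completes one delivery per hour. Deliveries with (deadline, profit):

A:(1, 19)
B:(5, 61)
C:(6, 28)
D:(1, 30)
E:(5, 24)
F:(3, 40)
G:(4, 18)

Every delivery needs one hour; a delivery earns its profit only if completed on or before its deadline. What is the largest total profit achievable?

Take jobs in profit order; each goes to the latest open slot no later than its deadline.
By profit: B(d5,61), F(d3,40), D(d1,30), C(d6,28), E(d5,24), A(d1,19), G(d4,18)
B→slot 5; F→slot 3; D→slot 1; C→slot 6; E→slot 4; A skipped; G→slot 2.
Profit = 30 + 18 + 40 + 24 + 61 + 28 = 201

201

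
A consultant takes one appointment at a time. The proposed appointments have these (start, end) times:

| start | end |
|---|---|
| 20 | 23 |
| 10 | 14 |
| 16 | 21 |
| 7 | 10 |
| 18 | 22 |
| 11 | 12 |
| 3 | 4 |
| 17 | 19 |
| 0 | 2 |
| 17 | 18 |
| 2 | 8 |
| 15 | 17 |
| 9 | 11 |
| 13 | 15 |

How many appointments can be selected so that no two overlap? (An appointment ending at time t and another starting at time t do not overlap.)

Order by finish time; keep every interval that doesn't clash with the previous kept one.
Sorted by end: (0,2)  (3,4)  (2,8)  (7,10)  (9,11)  (11,12)  (10,14)  (13,15)  (15,17)  (17,18)  (17,19)  (16,21)  (18,22)  (20,23)
take (0,2); take (3,4); take (7,10); take (11,12); take (13,15); take (15,17); take (17,18); take (18,22).
Selected 8 appointments.

8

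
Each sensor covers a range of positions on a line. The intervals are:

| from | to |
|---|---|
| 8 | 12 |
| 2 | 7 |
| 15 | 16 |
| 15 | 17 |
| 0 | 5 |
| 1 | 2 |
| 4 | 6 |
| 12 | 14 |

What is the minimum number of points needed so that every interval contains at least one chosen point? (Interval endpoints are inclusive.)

Process intervals by earliest right end; each time one isn't hit yet, stab at its right endpoint.
Sorted: [1,2] [0,5] [4,6] [2,7] [8,12] [12,14] [15,16] [15,17]
{[1,2],[0,5]} hit by 2; {[4,6],[2,7]} hit by 6; {[8,12],[12,14]} hit by 12; {[15,16],[15,17]} hit by 16.
Points: 2, 6, 12, 16 (4 total).

4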